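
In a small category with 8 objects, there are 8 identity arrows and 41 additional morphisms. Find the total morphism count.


Each object has an identity morphism, giving 8 identities.
Adding the 41 non-identity morphisms:
Total = 8 + 41 = 49

49


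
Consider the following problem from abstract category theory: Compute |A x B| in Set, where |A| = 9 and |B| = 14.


In Set, the product A x B is the Cartesian product.
By the universal property, |A x B| = |A| * |B|.
|A x B| = 9 * 14 = 126

126


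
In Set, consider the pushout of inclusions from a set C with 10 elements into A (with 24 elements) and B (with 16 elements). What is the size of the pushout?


The pushout A +_C B identifies the images of C in A and B.
|A +_C B| = |A| + |B| - |C| (for injections).
= 24 + 16 - 10 = 30

30


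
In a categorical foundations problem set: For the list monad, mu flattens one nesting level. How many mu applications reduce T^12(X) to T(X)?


Each application of mu: T^2 -> T removes one layer of nesting.
Starting at depth 12 (i.e., T^12(X)), we need to reach T(X).
Number of mu applications = 12 - 1 = 11

11


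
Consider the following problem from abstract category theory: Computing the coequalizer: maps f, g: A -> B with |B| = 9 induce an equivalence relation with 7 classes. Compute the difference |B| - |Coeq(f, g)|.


The coequalizer Coeq(f, g) = B / ~ has one element per equivalence class.
|B| = 9, |Coeq(f, g)| = 7.
|B| - |Coeq(f, g)| = 9 - 7 = 2.

2


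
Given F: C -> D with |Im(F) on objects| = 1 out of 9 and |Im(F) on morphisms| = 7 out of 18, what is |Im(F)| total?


The image of F consists of distinct objects and distinct morphisms.
|Im(F)| on objects = 1
|Im(F)| on morphisms = 7
Total image cardinality = 1 + 7 = 8

8


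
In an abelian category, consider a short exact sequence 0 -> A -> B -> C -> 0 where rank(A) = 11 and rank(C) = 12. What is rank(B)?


For a short exact sequence 0 -> A -> B -> C -> 0,
rank is additive: rank(B) = rank(A) + rank(C).
rank(B) = 11 + 12 = 23

23


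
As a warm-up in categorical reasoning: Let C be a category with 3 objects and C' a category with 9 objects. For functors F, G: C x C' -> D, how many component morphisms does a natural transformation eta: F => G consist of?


A natural transformation eta: F => G assigns one component morphism per
object of the domain category.
The domain is the product category C x C', so
|Ob(C x C')| = |Ob(C)| * |Ob(C')| = 3 * 9 = 27.
Therefore eta has 27 component morphisms.

27


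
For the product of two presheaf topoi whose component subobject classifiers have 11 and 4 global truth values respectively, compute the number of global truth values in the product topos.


In a product of presheaf topoi E_1 x E_2, the subobject classifier
is Omega = Omega_1 x Omega_2 (componentwise), so
|Omega(top)| = |Omega_1(top_1)| * |Omega_2(top_2)|.
= 11 * 4 = 44.

44


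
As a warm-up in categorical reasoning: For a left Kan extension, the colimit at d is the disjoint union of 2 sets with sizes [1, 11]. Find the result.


Pointwise, the left Kan extension (Lan_F H)(d) is the colimit, indexed
by the comma category (F downarrow d), of H composed with the
projection (F downarrow d) -> C. Here that colimit is given
as a coproduct (disjoint union) of sets, so its cardinality is the
sum of the sizes of the summands.
Coproduct of sets with sizes: 1 + 11
= 12

12


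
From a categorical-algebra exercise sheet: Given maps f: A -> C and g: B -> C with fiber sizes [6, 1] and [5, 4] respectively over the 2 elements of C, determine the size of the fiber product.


The pullback A x_C B consists of pairs (a, b) with f(a) = g(b).
For each element c in C, the fiber product has |f^-1(c)| * |g^-1(c)| elements.
Summing over C: 6 * 5 + 1 * 4
= 30 + 4 = 34

34


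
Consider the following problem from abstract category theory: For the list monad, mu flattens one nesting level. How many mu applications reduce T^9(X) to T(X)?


Each application of mu: T^2 -> T removes one layer of nesting.
Starting at depth 9 (i.e., T^9(X)), we need to reach T(X).
Number of mu applications = 9 - 1 = 8

8


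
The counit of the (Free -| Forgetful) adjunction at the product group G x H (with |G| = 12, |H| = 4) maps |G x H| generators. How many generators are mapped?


The counit epsilon_K: F(U(K)) -> K of the Free-Forgetful adjunction
maps |K| generators of F(U(K)) into K. For K = G x H (the product group),
|G x H| = |G| * |H|.
Total generators mapped = 12 * 4 = 48.

48


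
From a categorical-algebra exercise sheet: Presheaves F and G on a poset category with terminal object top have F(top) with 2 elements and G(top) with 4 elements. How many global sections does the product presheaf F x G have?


Global sections of a presheaf on a poset with terminal top satisfy
Gamma(H) ~ H(top). Presheaves admit pointwise products, so
(F x G)(top) = F(top) x G(top) (Cartesian product).
|Gamma(F x G)| = |F(top)| * |G(top)| = 2 * 4 = 8.

8


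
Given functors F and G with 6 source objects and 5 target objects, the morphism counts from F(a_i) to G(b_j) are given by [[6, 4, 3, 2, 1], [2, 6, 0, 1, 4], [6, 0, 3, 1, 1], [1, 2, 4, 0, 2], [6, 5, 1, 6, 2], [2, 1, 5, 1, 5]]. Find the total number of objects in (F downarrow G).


Objects of (F downarrow G) are triples (a, b, h: F(a)->G(b)).
The count equals the sum of all entries in the hom-matrix.
sum(row 0) = 16
sum(row 1) = 13
sum(row 2) = 11
sum(row 3) = 9
sum(row 4) = 20
sum(row 5) = 14
Grand total = 83

83


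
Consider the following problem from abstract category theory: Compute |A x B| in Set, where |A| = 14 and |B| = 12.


In Set, the product A x B is the Cartesian product.
By the universal property, |A x B| = |A| * |B|.
|A x B| = 14 * 12 = 168

168


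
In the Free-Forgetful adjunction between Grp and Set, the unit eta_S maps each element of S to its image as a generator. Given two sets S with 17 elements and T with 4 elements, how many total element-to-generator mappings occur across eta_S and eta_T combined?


The unit eta_X: X -> U(F(X)) of the Free-Forgetful adjunction
maps each element of X to a generator of F(X). For X = S + T (disjoint
union in Set), |S + T| = |S| + |T|.
Total mappings = 17 + 4 = 21.

21


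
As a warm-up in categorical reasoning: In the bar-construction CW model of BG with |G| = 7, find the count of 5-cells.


In the bar-construction CW model of BG, the n-cells are indexed by
n-tuples [g_1|...|g_n] of non-identity elements of G (degenerate
simplices with some g_i = e do not contribute cells), so there are
(|G| - 1)^n n-cells.
For dim = 5 with |G| = 7:
cells = (7 - 1)^5 = 6^5 = 7776

7776


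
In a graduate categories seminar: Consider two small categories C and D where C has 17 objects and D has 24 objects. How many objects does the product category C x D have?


The product category C x D has objects that are pairs (c, d).
Number of pairs = |Ob(C)| * |Ob(D)| = 17 * 24 = 408

408


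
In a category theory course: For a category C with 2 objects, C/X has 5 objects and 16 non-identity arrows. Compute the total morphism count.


In the slice category C/X, objects are morphisms to X.
Identity morphisms: 5 (one per object of C/X).
Non-identity morphisms: 16.
Total = 5 + 16 = 21

21


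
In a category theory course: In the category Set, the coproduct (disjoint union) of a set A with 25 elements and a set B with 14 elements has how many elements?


In Set, the coproduct A + B is the disjoint union.
|A + B| = |A| + |B| = 25 + 14 = 39

39


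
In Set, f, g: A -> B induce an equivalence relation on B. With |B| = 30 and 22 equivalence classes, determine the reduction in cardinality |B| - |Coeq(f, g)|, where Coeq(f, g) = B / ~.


The coequalizer Coeq(f, g) = B / ~ has one element per equivalence class.
|B| = 30, |Coeq(f, g)| = 22.
|B| - |Coeq(f, g)| = 30 - 22 = 8.

8


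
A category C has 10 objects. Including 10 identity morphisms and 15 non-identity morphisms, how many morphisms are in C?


Each object has an identity morphism, giving 10 identities.
Adding the 15 non-identity morphisms:
Total = 10 + 15 = 25

25


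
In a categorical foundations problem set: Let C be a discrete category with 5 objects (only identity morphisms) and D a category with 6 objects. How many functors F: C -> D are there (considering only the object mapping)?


A functor from a discrete category C to D is determined by
where each object maps. Each of the 5 objects of C can map
to any of the 6 objects of D independently.
Number of functors = 6^5 = 7776

7776


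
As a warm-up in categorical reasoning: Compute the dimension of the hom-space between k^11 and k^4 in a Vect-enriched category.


In Vect-enriched categories, Hom(k^n, k^m) is the space of m x n matrices.
dim(Hom(k^11, k^4)) = 4 * 11 = 44

44


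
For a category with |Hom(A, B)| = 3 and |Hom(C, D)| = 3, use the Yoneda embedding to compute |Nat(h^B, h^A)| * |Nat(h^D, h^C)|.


By the Yoneda lemma, Nat(h^B, h^A) is isomorphic to Hom(A, B),
so |Nat(h^B, h^A)| = |Hom(A, B)| and |Nat(h^D, h^C)| = |Hom(C, D)|.
|Hom(A, B)| = 3, |Hom(C, D)| = 3.
|Nat(h^B, h^A) x Nat(h^D, h^C)| = 3 * 3 = 9

9


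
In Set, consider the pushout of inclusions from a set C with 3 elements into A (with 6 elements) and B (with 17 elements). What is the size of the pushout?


The pushout A +_C B identifies the images of C in A and B.
|A +_C B| = |A| + |B| - |C| (for injections).
= 6 + 17 - 3 = 20

20


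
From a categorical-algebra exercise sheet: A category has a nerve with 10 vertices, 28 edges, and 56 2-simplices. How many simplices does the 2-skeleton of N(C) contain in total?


The 2-skeleton of the nerve N(C) consists of simplices in dimensions 0, 1, 2:
  |N(C)_0| = 10 (objects)
  |N(C)_1| = 28 (morphisms)
  |N(C)_2| = 56 (composable pairs)
Total = 10 + 28 + 56 = 94

94


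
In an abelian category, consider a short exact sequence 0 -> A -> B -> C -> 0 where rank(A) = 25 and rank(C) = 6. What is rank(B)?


For a short exact sequence 0 -> A -> B -> C -> 0,
rank is additive: rank(B) = rank(A) + rank(C).
rank(B) = 25 + 6 = 31

31


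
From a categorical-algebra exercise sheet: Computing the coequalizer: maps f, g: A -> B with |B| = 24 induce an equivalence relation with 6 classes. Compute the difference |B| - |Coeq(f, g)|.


The coequalizer Coeq(f, g) = B / ~ has one element per equivalence class.
|B| = 24, |Coeq(f, g)| = 6.
|B| - |Coeq(f, g)| = 24 - 6 = 18.

18


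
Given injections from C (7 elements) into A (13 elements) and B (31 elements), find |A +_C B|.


The pushout A +_C B identifies the images of C in A and B.
|A +_C B| = |A| + |B| - |C| (for injections).
= 13 + 31 - 7 = 37

37


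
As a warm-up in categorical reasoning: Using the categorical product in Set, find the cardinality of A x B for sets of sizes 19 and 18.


In Set, the product A x B is the Cartesian product.
By the universal property, |A x B| = |A| * |B|.
|A x B| = 19 * 18 = 342

342


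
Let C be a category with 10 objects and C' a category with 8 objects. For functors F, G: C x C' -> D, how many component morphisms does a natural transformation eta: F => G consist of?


A natural transformation eta: F => G assigns one component morphism per
object of the domain category.
The domain is the product category C x C', so
|Ob(C x C')| = |Ob(C)| * |Ob(C')| = 10 * 8 = 80.
Therefore eta has 80 component morphisms.

80


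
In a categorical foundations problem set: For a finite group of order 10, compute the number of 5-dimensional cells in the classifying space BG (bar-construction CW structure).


In the bar-construction CW model of BG, the n-cells are indexed by
n-tuples [g_1|...|g_n] of non-identity elements of G (degenerate
simplices with some g_i = e do not contribute cells), so there are
(|G| - 1)^n n-cells.
For dim = 5 with |G| = 10:
cells = (10 - 1)^5 = 9^5 = 59049

59049


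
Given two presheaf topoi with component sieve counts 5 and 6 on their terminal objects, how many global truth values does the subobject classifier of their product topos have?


In a product of presheaf topoi E_1 x E_2, the subobject classifier
is Omega = Omega_1 x Omega_2 (componentwise), so
|Omega(top)| = |Omega_1(top_1)| * |Omega_2(top_2)|.
= 5 * 6 = 30.

30


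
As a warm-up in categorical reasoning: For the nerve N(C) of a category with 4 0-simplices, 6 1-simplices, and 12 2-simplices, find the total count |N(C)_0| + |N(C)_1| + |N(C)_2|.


The 2-skeleton of the nerve N(C) consists of simplices in dimensions 0, 1, 2:
  |N(C)_0| = 4 (objects)
  |N(C)_1| = 6 (morphisms)
  |N(C)_2| = 12 (composable pairs)
Total = 4 + 6 + 12 = 22

22


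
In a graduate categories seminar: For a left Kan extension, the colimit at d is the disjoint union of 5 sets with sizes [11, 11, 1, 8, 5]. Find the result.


Pointwise, the left Kan extension (Lan_F H)(d) is the colimit, indexed
by the comma category (F downarrow d), of H composed with the
projection (F downarrow d) -> C. Here that colimit is given
as a coproduct (disjoint union) of sets, so its cardinality is the
sum of the sizes of the summands.
Coproduct of sets with sizes: 11 + 11 + 1 + 8 + 5
= 36

36


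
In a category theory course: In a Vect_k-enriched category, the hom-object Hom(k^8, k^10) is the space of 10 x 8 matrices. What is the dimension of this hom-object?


In Vect-enriched categories, Hom(k^n, k^m) is the space of m x n matrices.
dim(Hom(k^8, k^10)) = 10 * 8 = 80

80


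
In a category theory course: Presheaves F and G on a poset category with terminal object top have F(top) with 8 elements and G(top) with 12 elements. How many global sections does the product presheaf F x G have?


Global sections of a presheaf on a poset with terminal top satisfy
Gamma(H) ~ H(top). Presheaves admit pointwise products, so
(F x G)(top) = F(top) x G(top) (Cartesian product).
|Gamma(F x G)| = |F(top)| * |G(top)| = 8 * 12 = 96.

96


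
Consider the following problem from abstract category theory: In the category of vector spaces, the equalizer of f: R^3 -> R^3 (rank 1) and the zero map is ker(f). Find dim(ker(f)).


The equalizer of f and the zero map is ker(f).
By the rank-nullity theorem: dim(ker(f)) = dim(domain) - rank(f).
dim(ker(f)) = 3 - 1 = 2

2


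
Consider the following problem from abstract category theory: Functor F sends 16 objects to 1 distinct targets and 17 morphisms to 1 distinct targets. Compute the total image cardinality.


The image of F consists of distinct objects and distinct morphisms.
|Im(F)| on objects = 1
|Im(F)| on morphisms = 1
Total image cardinality = 1 + 1 = 2

2


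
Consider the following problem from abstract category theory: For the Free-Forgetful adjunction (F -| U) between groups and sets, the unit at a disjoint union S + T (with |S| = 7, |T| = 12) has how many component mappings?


The unit eta_X: X -> U(F(X)) of the Free-Forgetful adjunction
maps each element of X to a generator of F(X). For X = S + T (disjoint
union in Set), |S + T| = |S| + |T|.
Total mappings = 7 + 12 = 19.

19


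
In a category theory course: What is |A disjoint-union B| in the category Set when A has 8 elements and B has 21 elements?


In Set, the coproduct A + B is the disjoint union.
|A + B| = |A| + |B| = 8 + 21 = 29

29


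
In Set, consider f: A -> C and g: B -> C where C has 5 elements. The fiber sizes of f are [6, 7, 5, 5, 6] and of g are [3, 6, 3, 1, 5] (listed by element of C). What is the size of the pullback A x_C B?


The pullback A x_C B consists of pairs (a, b) with f(a) = g(b).
For each element c in C, the fiber product has |f^-1(c)| * |g^-1(c)| elements.
Summing over C: 6 * 3 + 7 * 6 + 5 * 3 + 5 * 1 + 6 * 5
= 18 + 42 + 15 + 5 + 30 = 110

110


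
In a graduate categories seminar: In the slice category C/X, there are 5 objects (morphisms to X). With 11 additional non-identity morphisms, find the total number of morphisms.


In the slice category C/X, objects are morphisms to X.
Identity morphisms: 5 (one per object of C/X).
Non-identity morphisms: 11.
Total = 5 + 11 = 16

16


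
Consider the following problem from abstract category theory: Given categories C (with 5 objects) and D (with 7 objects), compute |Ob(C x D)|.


The product category C x D has objects that are pairs (c, d).
Number of pairs = |Ob(C)| * |Ob(D)| = 5 * 7 = 35

35


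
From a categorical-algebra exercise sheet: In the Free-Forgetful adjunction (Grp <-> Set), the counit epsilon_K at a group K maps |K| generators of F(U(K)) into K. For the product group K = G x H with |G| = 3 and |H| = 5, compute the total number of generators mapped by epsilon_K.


The counit epsilon_K: F(U(K)) -> K of the Free-Forgetful adjunction
maps |K| generators of F(U(K)) into K. For K = G x H (the product group),
|G x H| = |G| * |H|.
Total generators mapped = 3 * 5 = 15.

15


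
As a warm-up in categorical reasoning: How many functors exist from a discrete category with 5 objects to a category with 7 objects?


A functor from a discrete category C to D is determined by
where each object maps. Each of the 5 objects of C can map
to any of the 7 objects of D independently.
Number of functors = 7^5 = 16807

16807


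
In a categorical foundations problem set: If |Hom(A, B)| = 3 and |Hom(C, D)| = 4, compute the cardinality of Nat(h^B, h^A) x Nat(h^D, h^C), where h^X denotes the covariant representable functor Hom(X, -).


By the Yoneda lemma, Nat(h^B, h^A) is isomorphic to Hom(A, B),
so |Nat(h^B, h^A)| = |Hom(A, B)| and |Nat(h^D, h^C)| = |Hom(C, D)|.
|Hom(A, B)| = 3, |Hom(C, D)| = 4.
|Nat(h^B, h^A) x Nat(h^D, h^C)| = 3 * 4 = 12

12


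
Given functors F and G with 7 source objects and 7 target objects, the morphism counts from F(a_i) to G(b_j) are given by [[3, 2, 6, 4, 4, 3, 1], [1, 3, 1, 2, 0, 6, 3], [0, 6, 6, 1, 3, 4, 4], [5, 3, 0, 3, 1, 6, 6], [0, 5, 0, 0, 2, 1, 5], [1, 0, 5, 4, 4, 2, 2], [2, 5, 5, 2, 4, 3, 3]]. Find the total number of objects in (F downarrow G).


Objects of (F downarrow G) are triples (a, b, h: F(a)->G(b)).
The count equals the sum of all entries in the hom-matrix.
sum(row 0) = 23
sum(row 1) = 16
sum(row 2) = 24
sum(row 3) = 24
sum(row 4) = 13
sum(row 5) = 18
sum(row 6) = 24
Grand total = 142

142


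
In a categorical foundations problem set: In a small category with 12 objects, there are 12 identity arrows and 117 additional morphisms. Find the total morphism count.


Each object has an identity morphism, giving 12 identities.
Adding the 117 non-identity morphisms:
Total = 12 + 117 = 129

129


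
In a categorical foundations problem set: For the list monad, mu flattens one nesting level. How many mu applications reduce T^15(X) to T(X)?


Each application of mu: T^2 -> T removes one layer of nesting.
Starting at depth 15 (i.e., T^15(X)), we need to reach T(X).
Number of mu applications = 15 - 1 = 14

14


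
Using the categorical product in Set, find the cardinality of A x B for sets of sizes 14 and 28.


In Set, the product A x B is the Cartesian product.
By the universal property, |A x B| = |A| * |B|.
|A x B| = 14 * 28 = 392

392


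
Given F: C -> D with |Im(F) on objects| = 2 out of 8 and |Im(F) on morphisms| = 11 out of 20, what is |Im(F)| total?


The image of F consists of distinct objects and distinct morphisms.
|Im(F)| on objects = 2
|Im(F)| on morphisms = 11
Total image cardinality = 2 + 11 = 13

13


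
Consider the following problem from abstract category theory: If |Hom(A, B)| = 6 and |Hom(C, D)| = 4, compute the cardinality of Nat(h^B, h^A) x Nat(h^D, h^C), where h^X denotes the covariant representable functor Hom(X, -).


By the Yoneda lemma, Nat(h^B, h^A) is isomorphic to Hom(A, B),
so |Nat(h^B, h^A)| = |Hom(A, B)| and |Nat(h^D, h^C)| = |Hom(C, D)|.
|Hom(A, B)| = 6, |Hom(C, D)| = 4.
|Nat(h^B, h^A) x Nat(h^D, h^C)| = 6 * 4 = 24

24


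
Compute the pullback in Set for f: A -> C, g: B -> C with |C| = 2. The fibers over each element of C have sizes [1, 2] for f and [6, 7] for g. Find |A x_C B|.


The pullback A x_C B consists of pairs (a, b) with f(a) = g(b).
For each element c in C, the fiber product has |f^-1(c)| * |g^-1(c)| elements.
Summing over C: 1 * 6 + 2 * 7
= 6 + 14 = 20

20


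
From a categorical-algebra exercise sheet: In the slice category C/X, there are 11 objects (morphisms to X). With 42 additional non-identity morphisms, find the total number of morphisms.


In the slice category C/X, objects are morphisms to X.
Identity morphisms: 11 (one per object of C/X).
Non-identity morphisms: 42.
Total = 11 + 42 = 53

53


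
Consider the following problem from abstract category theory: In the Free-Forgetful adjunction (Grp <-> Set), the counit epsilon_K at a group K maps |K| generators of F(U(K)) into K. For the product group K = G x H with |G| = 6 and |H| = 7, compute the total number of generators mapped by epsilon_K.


The counit epsilon_K: F(U(K)) -> K of the Free-Forgetful adjunction
maps |K| generators of F(U(K)) into K. For K = G x H (the product group),
|G x H| = |G| * |H|.
Total generators mapped = 6 * 7 = 42.

42


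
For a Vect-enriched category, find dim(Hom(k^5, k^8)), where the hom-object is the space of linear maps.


In Vect-enriched categories, Hom(k^n, k^m) is the space of m x n matrices.
dim(Hom(k^5, k^8)) = 8 * 5 = 40

40


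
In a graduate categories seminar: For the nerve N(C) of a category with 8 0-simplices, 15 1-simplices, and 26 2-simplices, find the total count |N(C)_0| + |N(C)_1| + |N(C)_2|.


The 2-skeleton of the nerve N(C) consists of simplices in dimensions 0, 1, 2:
  |N(C)_0| = 8 (objects)
  |N(C)_1| = 15 (morphisms)
  |N(C)_2| = 26 (composable pairs)
Total = 8 + 15 + 26 = 49

49


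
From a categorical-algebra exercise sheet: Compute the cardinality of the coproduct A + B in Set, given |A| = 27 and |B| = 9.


In Set, the coproduct A + B is the disjoint union.
|A + B| = |A| + |B| = 27 + 9 = 36

36


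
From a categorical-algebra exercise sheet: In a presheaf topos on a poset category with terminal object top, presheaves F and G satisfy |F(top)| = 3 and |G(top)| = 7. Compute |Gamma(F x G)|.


Global sections of a presheaf on a poset with terminal top satisfy
Gamma(H) ~ H(top). Presheaves admit pointwise products, so
(F x G)(top) = F(top) x G(top) (Cartesian product).
|Gamma(F x G)| = |F(top)| * |G(top)| = 3 * 7 = 21.

21


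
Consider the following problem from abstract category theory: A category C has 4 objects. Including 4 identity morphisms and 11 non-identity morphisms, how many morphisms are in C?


Each object has an identity morphism, giving 4 identities.
Adding the 11 non-identity morphisms:
Total = 4 + 11 = 15

15


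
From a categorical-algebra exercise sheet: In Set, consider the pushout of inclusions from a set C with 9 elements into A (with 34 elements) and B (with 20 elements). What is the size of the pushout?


The pushout A +_C B identifies the images of C in A and B.
|A +_C B| = |A| + |B| - |C| (for injections).
= 34 + 20 - 9 = 45

45


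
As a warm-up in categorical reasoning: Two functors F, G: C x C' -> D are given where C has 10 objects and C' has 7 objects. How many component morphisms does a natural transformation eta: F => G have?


A natural transformation eta: F => G assigns one component morphism per
object of the domain category.
The domain is the product category C x C', so
|Ob(C x C')| = |Ob(C)| * |Ob(C')| = 10 * 7 = 70.
Therefore eta has 70 component morphisms.

70


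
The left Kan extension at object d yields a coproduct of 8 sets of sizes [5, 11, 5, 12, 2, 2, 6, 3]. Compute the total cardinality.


Pointwise, the left Kan extension (Lan_F H)(d) is the colimit, indexed
by the comma category (F downarrow d), of H composed with the
projection (F downarrow d) -> C. Here that colimit is given
as a coproduct (disjoint union) of sets, so its cardinality is the
sum of the sizes of the summands.
Coproduct of sets with sizes: 5 + 11 + 5 + 12 + 2 + 2 + 6 + 3
= 46

46


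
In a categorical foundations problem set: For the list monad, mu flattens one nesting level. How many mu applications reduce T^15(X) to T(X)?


Each application of mu: T^2 -> T removes one layer of nesting.
Starting at depth 15 (i.e., T^15(X)), we need to reach T(X).
Number of mu applications = 15 - 1 = 14

14


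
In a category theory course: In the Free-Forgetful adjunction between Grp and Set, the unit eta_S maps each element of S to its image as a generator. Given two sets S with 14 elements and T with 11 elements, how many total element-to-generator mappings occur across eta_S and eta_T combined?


The unit eta_X: X -> U(F(X)) of the Free-Forgetful adjunction
maps each element of X to a generator of F(X). For X = S + T (disjoint
union in Set), |S + T| = |S| + |T|.
Total mappings = 14 + 11 = 25.

25


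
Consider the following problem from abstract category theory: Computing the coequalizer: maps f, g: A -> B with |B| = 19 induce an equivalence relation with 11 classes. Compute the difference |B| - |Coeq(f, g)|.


The coequalizer Coeq(f, g) = B / ~ has one element per equivalence class.
|B| = 19, |Coeq(f, g)| = 11.
|B| - |Coeq(f, g)| = 19 - 11 = 8.

8


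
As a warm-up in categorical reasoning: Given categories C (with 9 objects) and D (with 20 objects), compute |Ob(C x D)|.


The product category C x D has objects that are pairs (c, d).
Number of pairs = |Ob(C)| * |Ob(D)| = 9 * 20 = 180

180


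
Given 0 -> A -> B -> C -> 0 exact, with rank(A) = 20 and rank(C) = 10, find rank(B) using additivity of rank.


For a short exact sequence 0 -> A -> B -> C -> 0,
rank is additive: rank(B) = rank(A) + rank(C).
rank(B) = 20 + 10 = 30

30


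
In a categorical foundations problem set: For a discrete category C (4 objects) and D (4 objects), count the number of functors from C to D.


A functor from a discrete category C to D is determined by
where each object maps. Each of the 4 objects of C can map
to any of the 4 objects of D independently.
Number of functors = 4^4 = 256

256


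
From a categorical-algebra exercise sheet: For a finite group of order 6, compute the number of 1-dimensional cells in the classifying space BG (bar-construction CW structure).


In the bar-construction CW model of BG, the n-cells are indexed by
n-tuples [g_1|...|g_n] of non-identity elements of G (degenerate
simplices with some g_i = e do not contribute cells), so there are
(|G| - 1)^n n-cells.
For dim = 1 with |G| = 6:
cells = (6 - 1)^1 = 5^1 = 5

5


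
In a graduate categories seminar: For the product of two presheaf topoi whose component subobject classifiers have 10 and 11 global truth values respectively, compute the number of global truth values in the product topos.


In a product of presheaf topoi E_1 x E_2, the subobject classifier
is Omega = Omega_1 x Omega_2 (componentwise), so
|Omega(top)| = |Omega_1(top_1)| * |Omega_2(top_2)|.
= 10 * 11 = 110.

110


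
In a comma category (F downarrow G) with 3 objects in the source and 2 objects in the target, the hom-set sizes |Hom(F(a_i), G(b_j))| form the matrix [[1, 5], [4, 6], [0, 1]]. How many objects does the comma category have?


Objects of (F downarrow G) are triples (a, b, h: F(a)->G(b)).
The count equals the sum of all entries in the hom-matrix.
sum(row 0) = 6
sum(row 1) = 10
sum(row 2) = 1
Grand total = 17

17


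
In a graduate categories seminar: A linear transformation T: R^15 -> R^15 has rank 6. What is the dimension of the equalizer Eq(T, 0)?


The equalizer of f and the zero map is ker(f).
By the rank-nullity theorem: dim(ker(f)) = dim(domain) - rank(f).
dim(ker(f)) = 15 - 6 = 9

9


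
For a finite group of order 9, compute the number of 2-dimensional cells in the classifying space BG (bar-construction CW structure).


In the bar-construction CW model of BG, the n-cells are indexed by
n-tuples [g_1|...|g_n] of non-identity elements of G (degenerate
simplices with some g_i = e do not contribute cells), so there are
(|G| - 1)^n n-cells.
For dim = 2 with |G| = 9:
cells = (9 - 1)^2 = 8^2 = 64

64


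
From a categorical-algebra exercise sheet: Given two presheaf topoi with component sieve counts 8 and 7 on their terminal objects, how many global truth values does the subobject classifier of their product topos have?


In a product of presheaf topoi E_1 x E_2, the subobject classifier
is Omega = Omega_1 x Omega_2 (componentwise), so
|Omega(top)| = |Omega_1(top_1)| * |Omega_2(top_2)|.
= 8 * 7 = 56.

56


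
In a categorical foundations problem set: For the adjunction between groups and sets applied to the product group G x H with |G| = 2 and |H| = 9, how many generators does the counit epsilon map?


The counit epsilon_K: F(U(K)) -> K of the Free-Forgetful adjunction
maps |K| generators of F(U(K)) into K. For K = G x H (the product group),
|G x H| = |G| * |H|.
Total generators mapped = 2 * 9 = 18.

18


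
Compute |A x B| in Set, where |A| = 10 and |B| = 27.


In Set, the product A x B is the Cartesian product.
By the universal property, |A x B| = |A| * |B|.
|A x B| = 10 * 27 = 270

270


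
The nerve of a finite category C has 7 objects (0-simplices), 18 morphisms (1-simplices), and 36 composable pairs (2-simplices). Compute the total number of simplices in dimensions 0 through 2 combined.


The 2-skeleton of the nerve N(C) consists of simplices in dimensions 0, 1, 2:
  |N(C)_0| = 7 (objects)
  |N(C)_1| = 18 (morphisms)
  |N(C)_2| = 36 (composable pairs)
Total = 7 + 18 + 36 = 61

61


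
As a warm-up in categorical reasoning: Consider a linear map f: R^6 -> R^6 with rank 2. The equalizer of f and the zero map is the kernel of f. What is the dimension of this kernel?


The equalizer of f and the zero map is ker(f).
By the rank-nullity theorem: dim(ker(f)) = dim(domain) - rank(f).
dim(ker(f)) = 6 - 2 = 4

4


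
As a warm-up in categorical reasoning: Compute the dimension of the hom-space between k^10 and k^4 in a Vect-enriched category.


In Vect-enriched categories, Hom(k^n, k^m) is the space of m x n matrices.
dim(Hom(k^10, k^4)) = 4 * 10 = 40

40


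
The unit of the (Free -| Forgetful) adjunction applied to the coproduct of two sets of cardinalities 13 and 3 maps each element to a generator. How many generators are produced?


The unit eta_X: X -> U(F(X)) of the Free-Forgetful adjunction
maps each element of X to a generator of F(X). For X = S + T (disjoint
union in Set), |S + T| = |S| + |T|.
Total mappings = 13 + 3 = 16.

16


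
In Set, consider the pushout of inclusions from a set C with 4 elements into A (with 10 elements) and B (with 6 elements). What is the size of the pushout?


The pushout A +_C B identifies the images of C in A and B.
|A +_C B| = |A| + |B| - |C| (for injections).
= 10 + 6 - 4 = 12

12


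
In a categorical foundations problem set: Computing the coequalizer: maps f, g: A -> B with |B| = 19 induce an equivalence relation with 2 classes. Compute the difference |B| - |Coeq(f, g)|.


The coequalizer Coeq(f, g) = B / ~ has one element per equivalence class.
|B| = 19, |Coeq(f, g)| = 2.
|B| - |Coeq(f, g)| = 19 - 2 = 17.

17


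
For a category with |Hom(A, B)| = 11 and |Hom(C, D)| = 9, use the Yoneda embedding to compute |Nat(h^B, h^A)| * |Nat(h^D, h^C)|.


By the Yoneda lemma, Nat(h^B, h^A) is isomorphic to Hom(A, B),
so |Nat(h^B, h^A)| = |Hom(A, B)| and |Nat(h^D, h^C)| = |Hom(C, D)|.
|Hom(A, B)| = 11, |Hom(C, D)| = 9.
|Nat(h^B, h^A) x Nat(h^D, h^C)| = 11 * 9 = 99

99


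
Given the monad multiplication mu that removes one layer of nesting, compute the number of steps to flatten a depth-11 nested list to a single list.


Each application of mu: T^2 -> T removes one layer of nesting.
Starting at depth 11 (i.e., T^11(X)), we need to reach T(X).
Number of mu applications = 11 - 1 = 10

10


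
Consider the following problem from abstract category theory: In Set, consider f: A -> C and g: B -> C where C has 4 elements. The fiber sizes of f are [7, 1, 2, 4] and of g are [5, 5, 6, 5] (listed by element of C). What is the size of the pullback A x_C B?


The pullback A x_C B consists of pairs (a, b) with f(a) = g(b).
For each element c in C, the fiber product has |f^-1(c)| * |g^-1(c)| elements.
Summing over C: 7 * 5 + 1 * 5 + 2 * 6 + 4 * 5
= 35 + 5 + 12 + 20 = 72

72


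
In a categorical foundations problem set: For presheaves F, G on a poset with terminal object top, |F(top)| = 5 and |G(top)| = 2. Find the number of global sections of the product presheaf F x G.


Global sections of a presheaf on a poset with terminal top satisfy
Gamma(H) ~ H(top). Presheaves admit pointwise products, so
(F x G)(top) = F(top) x G(top) (Cartesian product).
|Gamma(F x G)| = |F(top)| * |G(top)| = 5 * 2 = 10.

10


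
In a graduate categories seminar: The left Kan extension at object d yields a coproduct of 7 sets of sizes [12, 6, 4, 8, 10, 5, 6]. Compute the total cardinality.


Pointwise, the left Kan extension (Lan_F H)(d) is the colimit, indexed
by the comma category (F downarrow d), of H composed with the
projection (F downarrow d) -> C. Here that colimit is given
as a coproduct (disjoint union) of sets, so its cardinality is the
sum of the sizes of the summands.
Coproduct of sets with sizes: 12 + 6 + 4 + 8 + 10 + 5 + 6
= 51

51


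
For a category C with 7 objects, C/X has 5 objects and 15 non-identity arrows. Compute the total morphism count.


In the slice category C/X, objects are morphisms to X.
Identity morphisms: 5 (one per object of C/X).
Non-identity morphisms: 15.
Total = 5 + 15 = 20

20


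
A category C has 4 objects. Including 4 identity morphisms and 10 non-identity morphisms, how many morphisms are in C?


Each object has an identity morphism, giving 4 identities.
Adding the 10 non-identity morphisms:
Total = 4 + 10 = 14

14


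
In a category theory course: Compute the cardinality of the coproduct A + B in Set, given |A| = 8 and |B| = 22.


In Set, the coproduct A + B is the disjoint union.
|A + B| = |A| + |B| = 8 + 22 = 30

30


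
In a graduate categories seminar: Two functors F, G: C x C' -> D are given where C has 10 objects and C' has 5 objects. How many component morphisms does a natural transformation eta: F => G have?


A natural transformation eta: F => G assigns one component morphism per
object of the domain category.
The domain is the product category C x C', so
|Ob(C x C')| = |Ob(C)| * |Ob(C')| = 10 * 5 = 50.
Therefore eta has 50 component morphisms.

50


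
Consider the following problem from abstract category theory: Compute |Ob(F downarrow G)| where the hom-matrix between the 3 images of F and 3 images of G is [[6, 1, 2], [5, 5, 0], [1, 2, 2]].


Objects of (F downarrow G) are triples (a, b, h: F(a)->G(b)).
The count equals the sum of all entries in the hom-matrix.
sum(row 0) = 9
sum(row 1) = 10
sum(row 2) = 5
Grand total = 24

24


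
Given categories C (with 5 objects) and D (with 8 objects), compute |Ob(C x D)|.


The product category C x D has objects that are pairs (c, d).
Number of pairs = |Ob(C)| * |Ob(D)| = 5 * 8 = 40

40


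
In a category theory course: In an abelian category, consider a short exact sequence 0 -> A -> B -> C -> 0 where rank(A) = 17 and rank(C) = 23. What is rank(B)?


For a short exact sequence 0 -> A -> B -> C -> 0,
rank is additive: rank(B) = rank(A) + rank(C).
rank(B) = 17 + 23 = 40

40


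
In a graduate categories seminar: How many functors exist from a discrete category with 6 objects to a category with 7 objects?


A functor from a discrete category C to D is determined by
where each object maps. Each of the 6 objects of C can map
to any of the 7 objects of D independently.
Number of functors = 7^6 = 117649

117649


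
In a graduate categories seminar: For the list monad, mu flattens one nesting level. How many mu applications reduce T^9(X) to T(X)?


Each application of mu: T^2 -> T removes one layer of nesting.
Starting at depth 9 (i.e., T^9(X)), we need to reach T(X).
Number of mu applications = 9 - 1 = 8

8


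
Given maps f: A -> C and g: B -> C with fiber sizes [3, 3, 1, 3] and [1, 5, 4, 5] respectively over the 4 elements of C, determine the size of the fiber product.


The pullback A x_C B consists of pairs (a, b) with f(a) = g(b).
For each element c in C, the fiber product has |f^-1(c)| * |g^-1(c)| elements.
Summing over C: 3 * 1 + 3 * 5 + 1 * 4 + 3 * 5
= 3 + 15 + 4 + 15 = 37

37


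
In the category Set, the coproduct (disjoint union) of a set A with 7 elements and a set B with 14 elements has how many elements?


In Set, the coproduct A + B is the disjoint union.
|A + B| = |A| + |B| = 7 + 14 = 21

21


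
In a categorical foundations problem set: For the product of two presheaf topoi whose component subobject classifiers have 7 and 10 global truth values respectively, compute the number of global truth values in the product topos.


In a product of presheaf topoi E_1 x E_2, the subobject classifier
is Omega = Omega_1 x Omega_2 (componentwise), so
|Omega(top)| = |Omega_1(top_1)| * |Omega_2(top_2)|.
= 7 * 10 = 70.

70


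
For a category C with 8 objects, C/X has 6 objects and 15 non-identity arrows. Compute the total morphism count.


In the slice category C/X, objects are morphisms to X.
Identity morphisms: 6 (one per object of C/X).
Non-identity morphisms: 15.
Total = 6 + 15 = 21

21


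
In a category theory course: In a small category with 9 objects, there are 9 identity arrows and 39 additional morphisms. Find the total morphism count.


Each object has an identity morphism, giving 9 identities.
Adding the 39 non-identity morphisms:
Total = 9 + 39 = 48

48


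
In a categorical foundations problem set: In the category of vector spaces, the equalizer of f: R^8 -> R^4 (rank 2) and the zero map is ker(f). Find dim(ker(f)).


The equalizer of f and the zero map is ker(f).
By the rank-nullity theorem: dim(ker(f)) = dim(domain) - rank(f).
dim(ker(f)) = 8 - 2 = 6

6


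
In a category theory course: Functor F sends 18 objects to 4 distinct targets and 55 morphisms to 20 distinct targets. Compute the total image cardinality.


The image of F consists of distinct objects and distinct morphisms.
|Im(F)| on objects = 4
|Im(F)| on morphisms = 20
Total image cardinality = 4 + 20 = 24

24


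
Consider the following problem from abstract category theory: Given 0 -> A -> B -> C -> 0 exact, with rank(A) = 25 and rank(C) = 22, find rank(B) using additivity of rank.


For a short exact sequence 0 -> A -> B -> C -> 0,
rank is additive: rank(B) = rank(A) + rank(C).
rank(B) = 25 + 22 = 47

47


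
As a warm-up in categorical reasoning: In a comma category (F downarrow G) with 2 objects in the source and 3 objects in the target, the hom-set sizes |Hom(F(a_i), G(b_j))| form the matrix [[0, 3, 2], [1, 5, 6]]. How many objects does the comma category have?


Objects of (F downarrow G) are triples (a, b, h: F(a)->G(b)).
The count equals the sum of all entries in the hom-matrix.
sum(row 0) = 5
sum(row 1) = 12
Grand total = 17

17


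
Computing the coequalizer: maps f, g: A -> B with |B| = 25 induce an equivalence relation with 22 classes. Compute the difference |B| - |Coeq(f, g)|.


The coequalizer Coeq(f, g) = B / ~ has one element per equivalence class.
|B| = 25, |Coeq(f, g)| = 22.
|B| - |Coeq(f, g)| = 25 - 22 = 3.

3


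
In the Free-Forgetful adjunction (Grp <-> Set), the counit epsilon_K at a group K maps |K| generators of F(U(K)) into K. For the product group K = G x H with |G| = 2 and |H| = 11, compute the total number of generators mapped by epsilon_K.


The counit epsilon_K: F(U(K)) -> K of the Free-Forgetful adjunction
maps |K| generators of F(U(K)) into K. For K = G x H (the product group),
|G x H| = |G| * |H|.
Total generators mapped = 2 * 11 = 22.

22


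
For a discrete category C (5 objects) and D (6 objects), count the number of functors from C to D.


A functor from a discrete category C to D is determined by
where each object maps. Each of the 5 objects of C can map
to any of the 6 objects of D independently.
Number of functors = 6^5 = 7776

7776


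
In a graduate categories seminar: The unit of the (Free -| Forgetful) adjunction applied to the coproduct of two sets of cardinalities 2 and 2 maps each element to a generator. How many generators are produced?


The unit eta_X: X -> U(F(X)) of the Free-Forgetful adjunction
maps each element of X to a generator of F(X). For X = S + T (disjoint
union in Set), |S + T| = |S| + |T|.
Total mappings = 2 + 2 = 4.

4
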